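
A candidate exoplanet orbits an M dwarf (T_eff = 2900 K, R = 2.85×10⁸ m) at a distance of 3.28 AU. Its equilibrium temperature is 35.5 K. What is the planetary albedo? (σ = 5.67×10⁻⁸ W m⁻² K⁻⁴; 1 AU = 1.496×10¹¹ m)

A ≈ 0.73

d = 3.28 AU = 4.91×10¹¹ m.
L = 4πR_⋆²σT_⋆⁴ = 4π(2.85×10⁸)² × 5.67×10⁻⁸ × (2900)⁴ = 4.09×10²⁴ W.
S = L/(4πd²) = 1.35 W m⁻².
From T_eq⁴ = S(1−A)/(4σ): 1−A = 4σT_eq⁴/S.
1−A = 4 × 5.67×10⁻⁸ × (35.5)⁴ / 1.35 = 0.266.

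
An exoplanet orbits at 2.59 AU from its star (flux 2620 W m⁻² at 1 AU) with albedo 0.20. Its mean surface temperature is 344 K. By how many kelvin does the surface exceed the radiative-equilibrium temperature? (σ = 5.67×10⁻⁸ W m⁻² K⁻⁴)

ΔT ≈ 151.3 K

S = 2620/2.59² = 390.6 W m⁻².
T_eq = [S(1−A)/(4σ)]^(1/4) = [390.6×0.80/(4×5.67×10⁻⁸)]^(1/4) = 192.7 K.
ΔT = T_surf − T_eq = 344 − 192.7.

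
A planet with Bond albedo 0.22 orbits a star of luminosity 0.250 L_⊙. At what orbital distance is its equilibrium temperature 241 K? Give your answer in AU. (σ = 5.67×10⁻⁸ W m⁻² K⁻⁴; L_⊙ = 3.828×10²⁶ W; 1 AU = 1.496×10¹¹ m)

d ≈ 0.589 AU

L = 0.250 × 3.828×10²⁶ = 9.57×10²⁵ W.
From T_eq⁴ = L(1−A)/(16πσd²): d = √[L(1−A)/(16πσT_eq⁴)].
d = √[9.57×10²⁵ × 0.78 / (16π × 5.67×10⁻⁸ × (241)⁴)] = 8.81×10¹⁰ m = 0.589 AU.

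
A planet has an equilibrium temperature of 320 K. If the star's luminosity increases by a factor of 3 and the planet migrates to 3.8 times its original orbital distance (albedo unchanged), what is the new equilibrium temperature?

T_eq ≈ 216 K

T_eq ∝ L^(1/4) · d^(−1/2).
T′ = 320 × 3^(1/4) / 3.8^(1/2) = 216 K.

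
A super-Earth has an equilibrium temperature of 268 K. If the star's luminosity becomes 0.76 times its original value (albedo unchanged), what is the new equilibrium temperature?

T_eq ≈ 250 K

T_eq ∝ L^(1/4) · d^(−1/2).
T′ = 268 × 0.76^(1/4) = 250 K.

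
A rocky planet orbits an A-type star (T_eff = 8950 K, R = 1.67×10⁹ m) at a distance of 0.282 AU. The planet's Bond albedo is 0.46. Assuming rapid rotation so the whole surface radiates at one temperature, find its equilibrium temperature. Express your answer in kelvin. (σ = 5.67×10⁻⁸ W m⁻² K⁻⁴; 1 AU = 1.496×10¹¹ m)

T_eq ≈ 1080 K

d = 0.282 AU = 4.22×10¹⁰ m.
L = 4πR_⋆²σT_⋆⁴ = 4π(1.67×10⁹)² × 5.67×10⁻⁸ × (8950)⁴ = 1.28×10²⁸ W.
S = L/(4πd²) = 5.70×10⁵ W m⁻².
Energy balance: absorbed = emitted ⇒ πR²·S(1−A) = 4πR²·σT_eq⁴, so T_eq⁴ = S(1−A)/(4σ).
T_eq = [5.70×10⁵ × 0.54 / (4 × 5.67×10⁻⁸)]^(1/4) = (1.36×10¹²)^(1/4) = 1080 K.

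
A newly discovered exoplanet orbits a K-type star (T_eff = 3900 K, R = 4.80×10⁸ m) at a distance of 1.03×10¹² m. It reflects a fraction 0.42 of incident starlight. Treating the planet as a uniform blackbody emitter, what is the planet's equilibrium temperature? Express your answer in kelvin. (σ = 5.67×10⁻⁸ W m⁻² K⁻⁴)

L = 4πR_⋆²σT_⋆⁴ = 4π(4.80×10⁸)² × 5.67×10⁻⁸ × (3900)⁴ = 3.80×10²⁵ W.
S = L/(4πd²) = 2.85 W m⁻².
Energy balance: absorbed = emitted ⇒ πR²·S(1−A) = 4πR²·σT_eq⁴, so T_eq⁴ = S(1−A)/(4σ).
T_eq = [2.85 × 0.58 / (4 × 5.67×10⁻⁸)]^(1/4) = (7.29×10⁶)^(1/4) = 52.0 K.

T_eq ≈ 52.0 K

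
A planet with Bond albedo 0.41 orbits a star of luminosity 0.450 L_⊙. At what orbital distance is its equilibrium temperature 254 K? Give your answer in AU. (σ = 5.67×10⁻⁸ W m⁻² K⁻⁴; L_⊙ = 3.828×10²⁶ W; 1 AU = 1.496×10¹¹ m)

d ≈ 0.619 AU

L = 0.450 × 3.828×10²⁶ = 1.72×10²⁶ W.
From T_eq⁴ = L(1−A)/(16πσd²): d = √[L(1−A)/(16πσT_eq⁴)].
d = √[1.72×10²⁶ × 0.59 / (16π × 5.67×10⁻⁸ × (254)⁴)] = 9.26×10¹⁰ m = 0.619 AU.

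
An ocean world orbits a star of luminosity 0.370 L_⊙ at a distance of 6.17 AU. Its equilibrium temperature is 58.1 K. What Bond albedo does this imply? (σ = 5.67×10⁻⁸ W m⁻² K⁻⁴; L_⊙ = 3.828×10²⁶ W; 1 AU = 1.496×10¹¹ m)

d = 6.17 AU = 9.23×10¹¹ m.
L = 0.370 × 3.828×10²⁶ = 1.42×10²⁶ W.
Flux: S = L/(4πd²) = 1.42×10²⁶/(4π×(9.23×10¹¹)²) = 13.2 W m⁻².
From T_eq⁴ = S(1−A)/(4σ): 1−A = 4σT_eq⁴/S.
1−A = 4 × 5.67×10⁻⁸ × (58.1)⁴ / 13.2 = 0.195.

A ≈ 0.80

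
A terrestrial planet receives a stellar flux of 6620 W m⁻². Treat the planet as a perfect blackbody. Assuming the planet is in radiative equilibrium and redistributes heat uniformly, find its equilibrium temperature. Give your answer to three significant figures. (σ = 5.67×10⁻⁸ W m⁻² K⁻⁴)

Energy balance: absorbed = emitted ⇒ πR²·S(1−A) = 4πR²·σT_eq⁴, so T_eq⁴ = S(1−A)/(4σ).
T_eq = [6620 × 1.00 / (4 × 5.67×10⁻⁸)]^(1/4) = (2.92×10¹⁰)^(1/4) = 413 K.

T_eq ≈ 413 K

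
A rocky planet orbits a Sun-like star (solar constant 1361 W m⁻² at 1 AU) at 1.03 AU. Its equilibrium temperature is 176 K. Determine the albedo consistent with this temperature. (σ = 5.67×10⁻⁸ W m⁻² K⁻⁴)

A ≈ 0.83

Flux at 1.03 AU: S = 1361/1.03² = 1280 W m⁻².
From T_eq⁴ = S(1−A)/(4σ): 1−A = 4σT_eq⁴/S.
1−A = 4 × 5.67×10⁻⁸ × (176)⁴ / 1280 = 0.170.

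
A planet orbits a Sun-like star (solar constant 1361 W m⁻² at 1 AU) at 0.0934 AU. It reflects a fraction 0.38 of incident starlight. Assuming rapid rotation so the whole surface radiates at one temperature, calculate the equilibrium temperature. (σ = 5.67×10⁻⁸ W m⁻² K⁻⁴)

Flux at 0.0934 AU: S = 1361/0.0934² = 1.56×10⁵ W m⁻².
Energy balance: absorbed = emitted ⇒ πR²·S(1−A) = 4πR²·σT_eq⁴, so T_eq⁴ = S(1−A)/(4σ).
T_eq = [1.56×10⁵ × 0.62 / (4 × 5.67×10⁻⁸)]^(1/4) = (4.26×10¹¹)^(1/4) = 808 K.

T_eq ≈ 808 K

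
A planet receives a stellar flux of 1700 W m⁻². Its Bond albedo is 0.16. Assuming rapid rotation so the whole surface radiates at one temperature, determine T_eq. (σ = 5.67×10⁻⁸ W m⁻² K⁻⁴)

T_eq ≈ 282 K

Energy balance: absorbed = emitted ⇒ πR²·S(1−A) = 4πR²·σT_eq⁴, so T_eq⁴ = S(1−A)/(4σ).
T_eq = [1700 × 0.84 / (4 × 5.67×10⁻⁸)]^(1/4) = (6.30×10⁹)^(1/4) = 282 K.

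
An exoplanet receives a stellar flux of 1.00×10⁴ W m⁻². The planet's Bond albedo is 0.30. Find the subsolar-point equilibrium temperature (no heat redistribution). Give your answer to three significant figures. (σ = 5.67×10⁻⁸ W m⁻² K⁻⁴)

At the subsolar point the surface absorbs S(1−A) and emits σT⁴ per unit area — no factor of 4, since only the local patch is in balance.
T = [1.00×10⁴ × 0.70 / 5.67×10⁻⁸]^(1/4) = (1.23×10¹¹)^(1/4) = 593 K.

T_ss ≈ 593 K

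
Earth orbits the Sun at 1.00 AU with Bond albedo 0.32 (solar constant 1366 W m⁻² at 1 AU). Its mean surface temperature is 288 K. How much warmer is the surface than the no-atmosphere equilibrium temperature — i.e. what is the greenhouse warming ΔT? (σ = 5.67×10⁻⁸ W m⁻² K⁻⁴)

S = 1366/1.00² = 1366 W m⁻².
T_eq = [S(1−A)/(4σ)]^(1/4) = [1366×0.68/(4×5.67×10⁻⁸)]^(1/4) = 253.0 K.
ΔT = T_surf − T_eq = 288 − 253.0.

ΔT ≈ 35.0 K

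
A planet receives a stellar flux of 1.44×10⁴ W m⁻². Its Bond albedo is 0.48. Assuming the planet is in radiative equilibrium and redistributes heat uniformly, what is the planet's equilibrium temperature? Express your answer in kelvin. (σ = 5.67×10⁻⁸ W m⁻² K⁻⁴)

T_eq ≈ 426 K

Energy balance: absorbed = emitted ⇒ πR²·S(1−A) = 4πR²·σT_eq⁴, so T_eq⁴ = S(1−A)/(4σ).
T_eq = [1.44×10⁴ × 0.52 / (4 × 5.67×10⁻⁸)]^(1/4) = (3.30×10¹⁰)^(1/4) = 426 K.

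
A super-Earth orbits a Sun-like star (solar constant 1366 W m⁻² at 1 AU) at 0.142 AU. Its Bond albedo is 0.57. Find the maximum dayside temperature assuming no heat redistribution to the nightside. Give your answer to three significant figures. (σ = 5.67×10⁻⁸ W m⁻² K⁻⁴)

T_ss ≈ 847 K

Flux at 0.142 AU: S = 1366/0.142² = 6.77×10⁴ W m⁻².
With no redistribution each surface element balances locally: S(1−A) = σT⁴.
T = [6.77×10⁴ × 0.43 / 5.67×10⁻⁸]^(1/4) = (5.14×10¹¹)^(1/4) = 847 K.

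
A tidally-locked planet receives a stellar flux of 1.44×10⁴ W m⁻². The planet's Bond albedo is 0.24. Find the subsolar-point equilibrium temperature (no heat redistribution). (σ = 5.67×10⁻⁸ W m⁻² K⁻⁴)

At the subsolar point the surface absorbs S(1−A) and emits σT⁴ per unit area — no factor of 4, since only the local patch is in balance.
T = [1.44×10⁴ × 0.76 / 5.67×10⁻⁸]^(1/4) = (1.93×10¹¹)^(1/4) = 663 K.

T_ss ≈ 663 K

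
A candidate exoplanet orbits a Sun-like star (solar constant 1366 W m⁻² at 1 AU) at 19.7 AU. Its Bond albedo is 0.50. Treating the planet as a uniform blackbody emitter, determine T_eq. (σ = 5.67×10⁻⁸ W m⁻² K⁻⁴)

Flux at 19.7 AU: S = 1366/19.7² = 3.52 W m⁻².
Energy balance: absorbed = emitted ⇒ πR²·S(1−A) = 4πR²·σT_eq⁴, so T_eq⁴ = S(1−A)/(4σ).
T_eq = [3.52 × 0.50 / (4 × 5.67×10⁻⁸)]^(1/4) = (7.76×10⁶)^(1/4) = 52.8 K.

T_eq ≈ 52.8 K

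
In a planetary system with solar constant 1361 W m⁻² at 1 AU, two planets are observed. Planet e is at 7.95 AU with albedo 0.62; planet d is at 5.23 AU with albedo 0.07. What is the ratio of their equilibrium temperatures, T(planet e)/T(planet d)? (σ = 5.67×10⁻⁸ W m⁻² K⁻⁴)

T_eq = [S₀(1−A)/(4σd²)]^(1/4), so T ∝ (1−A)^(1/4) / √d.
T₁ = [1361×0.38/(4×5.67×10⁻⁸×7.95²)]^(1/4) = 77.50 K.
T₂ = [1361×0.93/(4×5.67×10⁻⁸×5.23²)]^(1/4) = 119.52 K.

T₁/T₂ ≈ 0.648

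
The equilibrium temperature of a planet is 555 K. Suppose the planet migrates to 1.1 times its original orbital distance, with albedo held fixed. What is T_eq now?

T_eq ≈ 529 K

T_eq ∝ L^(1/4) · d^(−1/2).
T′ = 555 / 1.1^(1/2) = 529 K.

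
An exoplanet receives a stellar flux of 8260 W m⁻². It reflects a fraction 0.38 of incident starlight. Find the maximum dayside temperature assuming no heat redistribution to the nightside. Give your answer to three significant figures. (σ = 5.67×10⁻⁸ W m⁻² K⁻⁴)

T_ss ≈ 548 K

With no redistribution each surface element balances locally: S(1−A) = σT⁴.
T = [8260 × 0.62 / 5.67×10⁻⁸]^(1/4) = (9.03×10¹⁰)^(1/4) = 548 K.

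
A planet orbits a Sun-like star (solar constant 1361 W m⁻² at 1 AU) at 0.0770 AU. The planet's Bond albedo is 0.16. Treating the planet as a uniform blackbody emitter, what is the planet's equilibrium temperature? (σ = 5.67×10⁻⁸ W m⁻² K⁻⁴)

Flux at 0.0770 AU: S = 1361/0.0770² = 2.30×10⁵ W m⁻².
Energy balance: absorbed = emitted ⇒ πR²·S(1−A) = 4πR²·σT_eq⁴, so T_eq⁴ = S(1−A)/(4σ).
T_eq = [2.30×10⁵ × 0.84 / (4 × 5.67×10⁻⁸)]^(1/4) = (8.50×10¹¹)^(1/4) = 960 K.

T_eq ≈ 960 K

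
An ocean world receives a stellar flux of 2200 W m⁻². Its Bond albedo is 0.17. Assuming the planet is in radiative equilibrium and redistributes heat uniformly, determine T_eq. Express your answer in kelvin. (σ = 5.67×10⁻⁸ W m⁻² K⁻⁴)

Energy balance: absorbed = emitted ⇒ πR²·S(1−A) = 4πR²·σT_eq⁴, so T_eq⁴ = S(1−A)/(4σ).
T_eq = [2200 × 0.83 / (4 × 5.67×10⁻⁸)]^(1/4) = (8.05×10⁹)^(1/4) = 300 K.

T_eq ≈ 300 K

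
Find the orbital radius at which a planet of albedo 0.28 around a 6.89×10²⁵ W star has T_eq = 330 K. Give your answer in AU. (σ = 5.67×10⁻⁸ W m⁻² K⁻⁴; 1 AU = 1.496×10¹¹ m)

From T_eq⁴ = L(1−A)/(16πσd²): d = √[L(1−A)/(16πσT_eq⁴)].
d = √[6.89×10²⁵ × 0.72 / (16π × 5.67×10⁻⁸ × (330)⁴)] = 3.83×10¹⁰ m = 0.256 AU.

d ≈ 0.256 AU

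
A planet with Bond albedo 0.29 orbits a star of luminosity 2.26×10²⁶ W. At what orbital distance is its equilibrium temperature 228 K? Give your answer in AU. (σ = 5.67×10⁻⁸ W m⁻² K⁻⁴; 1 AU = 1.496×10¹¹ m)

From T_eq⁴ = L(1−A)/(16πσd²): d = √[L(1−A)/(16πσT_eq⁴)].
d = √[2.26×10²⁶ × 0.71 / (16π × 5.67×10⁻⁸ × (228)⁴)] = 1.44×10¹¹ m = 0.965 AU.

d ≈ 0.965 AU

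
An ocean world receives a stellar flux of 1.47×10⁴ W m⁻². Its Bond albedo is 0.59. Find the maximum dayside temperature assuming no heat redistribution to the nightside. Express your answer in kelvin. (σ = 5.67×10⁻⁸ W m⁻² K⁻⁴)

T_ss ≈ 571 K

With no redistribution each surface element balances locally: S(1−A) = σT⁴.
T = [1.47×10⁴ × 0.41 / 5.67×10⁻⁸]^(1/4) = (1.06×10¹¹)^(1/4) = 571 K.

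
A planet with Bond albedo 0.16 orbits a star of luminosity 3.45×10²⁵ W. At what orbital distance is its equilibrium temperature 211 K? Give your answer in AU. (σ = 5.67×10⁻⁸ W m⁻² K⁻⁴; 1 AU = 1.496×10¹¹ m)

d ≈ 0.479 AU

From T_eq⁴ = L(1−A)/(16πσd²): d = √[L(1−A)/(16πσT_eq⁴)].
d = √[3.45×10²⁵ × 0.84 / (16π × 5.67×10⁻⁸ × (211)⁴)] = 7.16×10¹⁰ m = 0.479 AU.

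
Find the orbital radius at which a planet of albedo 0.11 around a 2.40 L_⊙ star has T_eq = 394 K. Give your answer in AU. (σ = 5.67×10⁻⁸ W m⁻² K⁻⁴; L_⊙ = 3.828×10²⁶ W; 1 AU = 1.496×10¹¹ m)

d ≈ 0.729 AU

L = 2.40 × 3.828×10²⁶ = 9.19×10²⁶ W.
From T_eq⁴ = L(1−A)/(16πσd²): d = √[L(1−A)/(16πσT_eq⁴)].
d = √[9.19×10²⁶ × 0.89 / (16π × 5.67×10⁻⁸ × (394)⁴)] = 1.09×10¹¹ m = 0.729 AU.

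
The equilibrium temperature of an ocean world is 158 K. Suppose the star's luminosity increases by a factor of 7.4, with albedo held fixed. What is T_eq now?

T_eq ∝ L^(1/4) · d^(−1/2).
T′ = 158 × 7.4^(1/4) = 261 K.

T_eq ≈ 261 K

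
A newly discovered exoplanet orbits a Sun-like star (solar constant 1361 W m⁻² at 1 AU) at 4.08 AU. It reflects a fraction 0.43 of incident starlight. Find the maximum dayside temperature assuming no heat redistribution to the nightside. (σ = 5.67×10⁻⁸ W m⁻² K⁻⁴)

T_ss ≈ 169 K

Flux at 4.08 AU: S = 1361/4.08² = 81.8 W m⁻².
With no redistribution each surface element balances locally: S(1−A) = σT⁴.
T = [81.8 × 0.57 / 5.67×10⁻⁸]^(1/4) = (8.22×10⁸)^(1/4) = 169 K.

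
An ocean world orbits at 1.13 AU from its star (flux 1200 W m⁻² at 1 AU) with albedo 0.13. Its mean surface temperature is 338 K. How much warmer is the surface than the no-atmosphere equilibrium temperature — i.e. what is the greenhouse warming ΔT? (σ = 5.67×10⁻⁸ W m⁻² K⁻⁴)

ΔT ≈ 93.0 K

S = 1200/1.13² = 939.8 W m⁻².
T_eq = [S(1−A)/(4σ)]^(1/4) = [939.8×0.87/(4×5.67×10⁻⁸)]^(1/4) = 245.0 K.
ΔT = T_surf − T_eq = 338 − 245.0.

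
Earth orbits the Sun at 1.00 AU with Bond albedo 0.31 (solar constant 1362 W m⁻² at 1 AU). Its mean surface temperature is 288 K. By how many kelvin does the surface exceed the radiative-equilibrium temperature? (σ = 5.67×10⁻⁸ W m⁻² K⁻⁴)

ΔT ≈ 34.3 K

S = 1362/1.00² = 1362 W m⁻².
T_eq = [S(1−A)/(4σ)]^(1/4) = [1362×0.69/(4×5.67×10⁻⁸)]^(1/4) = 253.7 K.
ΔT = T_surf − T_eq = 288 − 253.7.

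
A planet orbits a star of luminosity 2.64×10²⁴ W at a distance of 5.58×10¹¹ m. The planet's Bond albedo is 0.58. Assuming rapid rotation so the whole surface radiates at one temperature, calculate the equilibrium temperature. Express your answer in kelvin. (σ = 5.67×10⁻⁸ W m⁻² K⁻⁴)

T_eq ≈ 33.4 K

Flux: S = L/(4πd²) = 2.64×10²⁴/(4π×(5.58×10¹¹)²) = 0.675 W m⁻².
Energy balance: absorbed = emitted ⇒ πR²·S(1−A) = 4πR²·σT_eq⁴, so T_eq⁴ = S(1−A)/(4σ).
T_eq = [0.675 × 0.42 / (4 × 5.67×10⁻⁸)]^(1/4) = (1.25×10⁶)^(1/4) = 33.4 K.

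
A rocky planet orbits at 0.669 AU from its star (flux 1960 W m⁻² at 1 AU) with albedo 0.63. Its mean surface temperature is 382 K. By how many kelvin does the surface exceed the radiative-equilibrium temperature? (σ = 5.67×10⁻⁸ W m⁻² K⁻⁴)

ΔT ≈ 91.3 K

S = 1960/0.669² = 4379 W m⁻².
T_eq = [S(1−A)/(4σ)]^(1/4) = [4379×0.37/(4×5.67×10⁻⁸)]^(1/4) = 290.7 K.
ΔT = T_surf − T_eq = 382 − 290.7.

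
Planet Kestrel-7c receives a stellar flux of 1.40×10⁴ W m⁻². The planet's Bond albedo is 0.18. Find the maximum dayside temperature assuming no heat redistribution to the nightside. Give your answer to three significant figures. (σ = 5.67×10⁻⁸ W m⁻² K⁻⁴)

T_ss ≈ 671 K

With no redistribution each surface element balances locally: S(1−A) = σT⁴.
T = [1.40×10⁴ × 0.82 / 5.67×10⁻⁸]^(1/4) = (2.02×10¹¹)^(1/4) = 671 K.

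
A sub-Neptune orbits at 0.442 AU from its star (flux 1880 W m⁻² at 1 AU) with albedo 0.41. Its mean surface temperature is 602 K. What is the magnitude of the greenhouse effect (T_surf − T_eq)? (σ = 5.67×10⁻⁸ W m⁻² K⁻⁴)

S = 1880/0.442² = 9623 W m⁻².
T_eq = [S(1−A)/(4σ)]^(1/4) = [9623×0.59/(4×5.67×10⁻⁸)]^(1/4) = 397.8 K.
ΔT = T_surf − T_eq = 602 − 397.8.

ΔT ≈ 204.2 K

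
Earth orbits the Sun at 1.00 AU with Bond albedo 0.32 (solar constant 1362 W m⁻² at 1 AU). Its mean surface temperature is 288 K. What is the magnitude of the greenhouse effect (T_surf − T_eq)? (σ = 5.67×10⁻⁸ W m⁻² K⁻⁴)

ΔT ≈ 35.2 K

S = 1362/1.00² = 1362 W m⁻².
T_eq = [S(1−A)/(4σ)]^(1/4) = [1362×0.68/(4×5.67×10⁻⁸)]^(1/4) = 252.8 K.
ΔT = T_surf − T_eq = 288 − 252.8.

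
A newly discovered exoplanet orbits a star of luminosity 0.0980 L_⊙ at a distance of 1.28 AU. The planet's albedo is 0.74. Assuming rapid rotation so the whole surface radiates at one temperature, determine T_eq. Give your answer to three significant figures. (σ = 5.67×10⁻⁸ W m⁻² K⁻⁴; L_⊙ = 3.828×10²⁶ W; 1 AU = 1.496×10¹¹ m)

T_eq ≈ 98.3 K

d = 1.28 AU = 1.91×10¹¹ m.
L = 0.0980 × 3.828×10²⁶ = 3.75×10²⁵ W.
Flux: S = L/(4πd²) = 3.75×10²⁵/(4π×(1.91×10¹¹)²) = 81.4 W m⁻².
Energy balance: absorbed = emitted ⇒ πR²·S(1−A) = 4πR²·σT_eq⁴, so T_eq⁴ = S(1−A)/(4σ).
T_eq = [81.4 × 0.26 / (4 × 5.67×10⁻⁸)]^(1/4) = (9.33×10⁷)^(1/4) = 98.3 K.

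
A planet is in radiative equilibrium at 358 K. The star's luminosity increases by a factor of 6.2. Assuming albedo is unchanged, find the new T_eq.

T_eq ∝ L^(1/4) · d^(−1/2).
T′ = 358 × 6.2^(1/4) = 565 K.

T_eq ≈ 565 K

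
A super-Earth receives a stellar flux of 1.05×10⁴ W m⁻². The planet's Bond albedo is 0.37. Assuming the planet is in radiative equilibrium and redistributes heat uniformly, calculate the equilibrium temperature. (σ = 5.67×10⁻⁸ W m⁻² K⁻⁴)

T_eq ≈ 413 K

Energy balance: absorbed = emitted ⇒ πR²·S(1−A) = 4πR²·σT_eq⁴, so T_eq⁴ = S(1−A)/(4σ).
T_eq = [1.05×10⁴ × 0.63 / (4 × 5.67×10⁻⁸)]^(1/4) = (2.92×10¹⁰)^(1/4) = 413 K.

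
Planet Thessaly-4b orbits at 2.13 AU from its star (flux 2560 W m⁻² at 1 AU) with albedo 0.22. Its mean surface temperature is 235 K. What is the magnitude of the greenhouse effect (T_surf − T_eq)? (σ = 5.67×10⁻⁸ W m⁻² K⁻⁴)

S = 2560/2.13² = 564.3 W m⁻².
T_eq = [S(1−A)/(4σ)]^(1/4) = [564.3×0.78/(4×5.67×10⁻⁸)]^(1/4) = 209.9 K.
ΔT = T_surf − T_eq = 235 − 209.9.

ΔT ≈ 25.1 K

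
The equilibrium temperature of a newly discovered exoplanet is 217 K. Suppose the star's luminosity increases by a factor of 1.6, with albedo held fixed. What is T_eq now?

T_eq ∝ L^(1/4) · d^(−1/2).
T′ = 217 × 1.6^(1/4) = 244 K.

T_eq ≈ 244 K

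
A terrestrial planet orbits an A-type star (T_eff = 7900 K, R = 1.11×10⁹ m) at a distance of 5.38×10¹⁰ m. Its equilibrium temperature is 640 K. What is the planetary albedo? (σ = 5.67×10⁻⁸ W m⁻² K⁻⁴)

L = 4πR_⋆²σT_⋆⁴ = 4π(1.11×10⁹)² × 5.67×10⁻⁸ × (7900)⁴ = 3.42×10²⁷ W.
S = L/(4πd²) = 9.40×10⁴ W m⁻².
From T_eq⁴ = S(1−A)/(4σ): 1−A = 4σT_eq⁴/S.
1−A = 4 × 5.67×10⁻⁸ × (640)⁴ / 9.40×10⁴ = 0.405.

A ≈ 0.60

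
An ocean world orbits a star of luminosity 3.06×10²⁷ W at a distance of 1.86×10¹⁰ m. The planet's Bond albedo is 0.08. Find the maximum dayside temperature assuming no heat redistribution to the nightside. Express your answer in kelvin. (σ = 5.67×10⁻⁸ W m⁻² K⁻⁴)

Flux: S = L/(4πd²) = 3.06×10²⁷/(4π×(1.86×10¹⁰)²) = 7.04×10⁵ W m⁻².
With no redistribution each surface element balances locally: S(1−A) = σT⁴.
T = [7.04×10⁵ × 0.92 / 5.67×10⁻⁸]^(1/4) = (1.14×10¹³)^(1/4) = 1840 K.

T_ss ≈ 1840 K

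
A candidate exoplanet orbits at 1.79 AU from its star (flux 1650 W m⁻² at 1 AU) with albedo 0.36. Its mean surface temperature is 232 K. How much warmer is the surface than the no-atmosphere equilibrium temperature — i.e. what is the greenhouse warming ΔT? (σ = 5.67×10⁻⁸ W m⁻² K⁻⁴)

ΔT ≈ 36.8 K

S = 1650/1.79² = 515.0 W m⁻².
T_eq = [S(1−A)/(4σ)]^(1/4) = [515.0×0.64/(4×5.67×10⁻⁸)]^(1/4) = 195.2 K.
ΔT = T_surf − T_eq = 232 − 195.2.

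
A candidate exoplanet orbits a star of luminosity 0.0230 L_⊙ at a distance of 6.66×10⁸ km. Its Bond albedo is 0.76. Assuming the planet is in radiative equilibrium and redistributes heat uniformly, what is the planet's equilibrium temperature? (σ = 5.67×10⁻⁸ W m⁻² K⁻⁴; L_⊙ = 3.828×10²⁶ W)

T_eq ≈ 36.0 K

d = 6.66×10⁸ km = 6.66×10¹¹ m.
L = 0.0230 × 3.828×10²⁶ = 8.80×10²⁴ W.
Flux: S = L/(4πd²) = 8.80×10²⁴/(4π×(6.66×10¹¹)²) = 1.58 W m⁻².
Energy balance: absorbed = emitted ⇒ πR²·S(1−A) = 4πR²·σT_eq⁴, so T_eq⁴ = S(1−A)/(4σ).
T_eq = [1.58 × 0.24 / (4 × 5.67×10⁻⁸)]^(1/4) = (1.67×10⁶)^(1/4) = 36.0 K.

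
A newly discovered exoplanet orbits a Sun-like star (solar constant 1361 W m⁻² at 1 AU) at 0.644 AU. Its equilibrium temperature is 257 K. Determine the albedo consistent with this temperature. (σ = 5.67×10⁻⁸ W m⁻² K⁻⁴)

A ≈ 0.70

Flux at 0.644 AU: S = 1361/0.644² = 3280 W m⁻².
From T_eq⁴ = S(1−A)/(4σ): 1−A = 4σT_eq⁴/S.
1−A = 4 × 5.67×10⁻⁸ × (257)⁴ / 3280 = 0.302.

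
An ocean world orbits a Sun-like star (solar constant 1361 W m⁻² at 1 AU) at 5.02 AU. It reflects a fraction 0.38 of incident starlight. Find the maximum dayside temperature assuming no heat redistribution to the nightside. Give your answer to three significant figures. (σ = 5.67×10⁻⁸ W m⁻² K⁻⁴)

Flux at 5.02 AU: S = 1361/5.02² = 54.0 W m⁻².
With no redistribution each surface element balances locally: S(1−A) = σT⁴.
T = [54.0 × 0.62 / 5.67×10⁻⁸]^(1/4) = (5.91×10⁸)^(1/4) = 156 K.

T_ss ≈ 156 K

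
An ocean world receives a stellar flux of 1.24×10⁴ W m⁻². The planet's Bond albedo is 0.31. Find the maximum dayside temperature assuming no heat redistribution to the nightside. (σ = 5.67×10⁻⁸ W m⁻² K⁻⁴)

With no redistribution each surface element balances locally: S(1−A) = σT⁴.
T = [1.24×10⁴ × 0.69 / 5.67×10⁻⁸]^(1/4) = (1.51×10¹¹)^(1/4) = 623 K.

T_ss ≈ 623 K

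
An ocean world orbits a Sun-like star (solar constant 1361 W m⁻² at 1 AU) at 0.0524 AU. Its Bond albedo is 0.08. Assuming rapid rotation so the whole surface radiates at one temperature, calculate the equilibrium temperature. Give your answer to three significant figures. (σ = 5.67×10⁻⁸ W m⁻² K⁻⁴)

T_eq ≈ 1190 K

Flux at 0.0524 AU: S = 1361/0.0524² = 4.96×10⁵ W m⁻².
Energy balance: absorbed = emitted ⇒ πR²·S(1−A) = 4πR²·σT_eq⁴, so T_eq⁴ = S(1−A)/(4σ).
T_eq = [4.96×10⁵ × 0.92 / (4 × 5.67×10⁻⁸)]^(1/4) = (2.01×10¹²)^(1/4) = 1190 K.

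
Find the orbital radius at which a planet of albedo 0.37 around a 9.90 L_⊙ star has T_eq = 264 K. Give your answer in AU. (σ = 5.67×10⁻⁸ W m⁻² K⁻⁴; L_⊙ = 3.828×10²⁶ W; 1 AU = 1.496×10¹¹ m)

d ≈ 2.78 AU

L = 9.90 × 3.828×10²⁶ = 3.79×10²⁷ W.
From T_eq⁴ = L(1−A)/(16πσd²): d = √[L(1−A)/(16πσT_eq⁴)].
d = √[3.79×10²⁷ × 0.63 / (16π × 5.67×10⁻⁸ × (264)⁴)] = 4.15×10¹¹ m = 2.78 AU.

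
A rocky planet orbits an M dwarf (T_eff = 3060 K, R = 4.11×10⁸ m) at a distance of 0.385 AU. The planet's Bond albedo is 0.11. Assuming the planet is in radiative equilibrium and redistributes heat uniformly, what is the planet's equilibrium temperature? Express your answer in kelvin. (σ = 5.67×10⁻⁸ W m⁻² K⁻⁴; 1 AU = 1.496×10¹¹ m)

d = 0.385 AU = 5.76×10¹⁰ m.
L = 4πR_⋆²σT_⋆⁴ = 4π(4.11×10⁸)² × 5.67×10⁻⁸ × (3060)⁴ = 1.06×10²⁵ W.
S = L/(4πd²) = 253 W m⁻².
Energy balance: absorbed = emitted ⇒ πR²·S(1−A) = 4πR²·σT_eq⁴, so T_eq⁴ = S(1−A)/(4σ).
T_eq = [253 × 0.89 / (4 × 5.67×10⁻⁸)]^(1/4) = (9.93×10⁸)^(1/4) = 178 K.

T_eq ≈ 178 K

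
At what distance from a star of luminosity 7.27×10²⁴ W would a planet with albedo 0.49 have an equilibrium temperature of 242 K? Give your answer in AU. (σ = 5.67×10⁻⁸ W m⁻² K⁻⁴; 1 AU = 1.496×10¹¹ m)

From T_eq⁴ = L(1−A)/(16πσd²): d = √[L(1−A)/(16πσT_eq⁴)].
d = √[7.27×10²⁴ × 0.51 / (16π × 5.67×10⁻⁸ × (242)⁴)] = 1.95×10¹⁰ m = 0.130 AU.

d ≈ 0.130 AU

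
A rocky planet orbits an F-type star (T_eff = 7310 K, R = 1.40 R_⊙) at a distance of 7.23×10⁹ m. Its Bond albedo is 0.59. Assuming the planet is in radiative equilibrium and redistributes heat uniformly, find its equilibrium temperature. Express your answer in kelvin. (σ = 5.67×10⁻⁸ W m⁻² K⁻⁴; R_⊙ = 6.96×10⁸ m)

R_⋆ = 1.40 × 6.96×10⁸ = 9.74×10⁸ m.
L = 4πR_⋆²σT_⋆⁴ = 4π(9.74×10⁸)² × 5.67×10⁻⁸ × (7310)⁴ = 1.93×10²⁷ W.
S = L/(4πd²) = 2.94×10⁶ W m⁻².
Energy balance: absorbed = emitted ⇒ πR²·S(1−A) = 4πR²·σT_eq⁴, so T_eq⁴ = S(1−A)/(4σ).
T_eq = [2.94×10⁶ × 0.41 / (4 × 5.67×10⁻⁸)]^(1/4) = (5.32×10¹²)^(1/4) = 1520 K.

T_eq ≈ 1520 K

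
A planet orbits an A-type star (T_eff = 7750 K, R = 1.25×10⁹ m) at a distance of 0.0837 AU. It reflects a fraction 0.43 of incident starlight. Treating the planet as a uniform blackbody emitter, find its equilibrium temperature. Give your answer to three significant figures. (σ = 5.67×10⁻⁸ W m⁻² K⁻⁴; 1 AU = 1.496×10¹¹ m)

T_eq ≈ 1500 K

d = 0.0837 AU = 1.25×10¹⁰ m.
L = 4πR_⋆²σT_⋆⁴ = 4π(1.25×10⁹)² × 5.67×10⁻⁸ × (7750)⁴ = 4.02×10²⁷ W.
S = L/(4πd²) = 2.04×10⁶ W m⁻².
Energy balance: absorbed = emitted ⇒ πR²·S(1−A) = 4πR²·σT_eq⁴, so T_eq⁴ = S(1−A)/(4σ).
T_eq = [2.04×10⁶ × 0.57 / (4 × 5.67×10⁻⁸)]^(1/4) = (5.12×10¹²)^(1/4) = 1500 K.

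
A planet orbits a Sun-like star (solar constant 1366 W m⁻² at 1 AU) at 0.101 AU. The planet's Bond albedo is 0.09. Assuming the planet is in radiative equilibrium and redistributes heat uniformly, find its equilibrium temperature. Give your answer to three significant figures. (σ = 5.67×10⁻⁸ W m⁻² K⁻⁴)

T_eq ≈ 856 K

Flux at 0.101 AU: S = 1366/0.101² = 1.34×10⁵ W m⁻².
Energy balance: absorbed = emitted ⇒ πR²·S(1−A) = 4πR²·σT_eq⁴, so T_eq⁴ = S(1−A)/(4σ).
T_eq = [1.34×10⁵ × 0.91 / (4 × 5.67×10⁻⁸)]^(1/4) = (5.37×10¹¹)^(1/4) = 856 K.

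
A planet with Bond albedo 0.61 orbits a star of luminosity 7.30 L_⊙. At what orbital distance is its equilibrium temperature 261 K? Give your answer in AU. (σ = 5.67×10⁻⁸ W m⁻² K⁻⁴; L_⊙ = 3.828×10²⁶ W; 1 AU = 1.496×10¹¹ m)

d ≈ 1.92 AU

L = 7.30 × 3.828×10²⁶ = 2.79×10²⁷ W.
From T_eq⁴ = L(1−A)/(16πσd²): d = √[L(1−A)/(16πσT_eq⁴)].
d = √[2.79×10²⁷ × 0.39 / (16π × 5.67×10⁻⁸ × (261)⁴)] = 2.87×10¹¹ m = 1.92 AU.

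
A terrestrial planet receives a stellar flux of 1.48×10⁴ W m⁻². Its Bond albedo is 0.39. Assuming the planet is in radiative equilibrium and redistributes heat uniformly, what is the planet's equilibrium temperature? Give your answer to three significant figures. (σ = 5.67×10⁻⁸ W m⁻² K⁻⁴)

T_eq ≈ 447 K

Energy balance: absorbed = emitted ⇒ πR²·S(1−A) = 4πR²·σT_eq⁴, so T_eq⁴ = S(1−A)/(4σ).
T_eq = [1.48×10⁴ × 0.61 / (4 × 5.67×10⁻⁸)]^(1/4) = (3.98×10¹⁰)^(1/4) = 447 K.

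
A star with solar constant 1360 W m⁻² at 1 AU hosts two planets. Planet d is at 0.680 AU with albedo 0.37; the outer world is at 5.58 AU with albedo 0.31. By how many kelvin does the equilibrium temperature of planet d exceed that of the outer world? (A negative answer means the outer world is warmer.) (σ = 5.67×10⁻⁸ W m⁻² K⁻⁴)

T_eq = [S₀(1−A)/(4σd²)]^(1/4), so T ∝ (1−A)^(1/4) / √d.
T₁ = [1360×0.63/(4×5.67×10⁻⁸×0.680²)]^(1/4) = 300.65 K.
T₂ = [1360×0.69/(4×5.67×10⁻⁸×5.58²)]^(1/4) = 107.37 K.

ΔT ≈ 193.3 K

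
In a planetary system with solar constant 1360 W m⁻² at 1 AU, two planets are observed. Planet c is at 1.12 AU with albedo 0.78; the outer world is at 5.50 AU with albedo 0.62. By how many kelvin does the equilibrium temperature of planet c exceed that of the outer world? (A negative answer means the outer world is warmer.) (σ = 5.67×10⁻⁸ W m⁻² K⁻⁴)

T_eq = [S₀(1−A)/(4σd²)]^(1/4), so T ∝ (1−A)^(1/4) / √d.
T₁ = [1360×0.22/(4×5.67×10⁻⁸×1.12²)]^(1/4) = 180.08 K.
T₂ = [1360×0.38/(4×5.67×10⁻⁸×5.50²)]^(1/4) = 93.16 K.

ΔT ≈ 86.9 K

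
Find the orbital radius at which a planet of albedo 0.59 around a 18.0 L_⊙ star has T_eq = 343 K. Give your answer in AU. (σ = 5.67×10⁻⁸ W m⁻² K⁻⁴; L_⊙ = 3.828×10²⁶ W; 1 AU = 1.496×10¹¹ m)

L = 18.0 × 3.828×10²⁶ = 6.89×10²⁷ W.
From T_eq⁴ = L(1−A)/(16πσd²): d = √[L(1−A)/(16πσT_eq⁴)].
d = √[6.89×10²⁷ × 0.41 / (16π × 5.67×10⁻⁸ × (343)⁴)] = 2.68×10¹¹ m = 1.79 AU.

d ≈ 1.79 AU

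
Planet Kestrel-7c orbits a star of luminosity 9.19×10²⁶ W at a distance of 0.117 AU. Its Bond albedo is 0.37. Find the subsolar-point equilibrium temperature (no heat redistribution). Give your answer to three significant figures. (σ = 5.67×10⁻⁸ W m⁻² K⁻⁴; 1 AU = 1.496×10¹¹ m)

T_ss ≈ 1280 K

d = 0.117 AU = 1.75×10¹⁰ m.
Flux: S = L/(4πd²) = 9.19×10²⁶/(4π×(1.75×10¹⁰)²) = 2.39×10⁵ W m⁻².
At the subsolar point the surface absorbs S(1−A) and emits σT⁴ per unit area — no factor of 4, since only the local patch is in balance.
T = [2.39×10⁵ × 0.63 / 5.67×10⁻⁸]^(1/4) = (2.65×10¹²)^(1/4) = 1280 K.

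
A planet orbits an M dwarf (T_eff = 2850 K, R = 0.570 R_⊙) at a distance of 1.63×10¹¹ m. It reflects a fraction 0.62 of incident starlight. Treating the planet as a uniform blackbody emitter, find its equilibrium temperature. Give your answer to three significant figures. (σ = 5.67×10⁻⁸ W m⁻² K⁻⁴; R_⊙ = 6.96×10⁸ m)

T_eq ≈ 78.1 K

R_⋆ = 0.570 × 6.96×10⁸ = 3.97×10⁸ m.
L = 4πR_⋆²σT_⋆⁴ = 4π(3.97×10⁸)² × 5.67×10⁻⁸ × (2850)⁴ = 7.40×10²⁴ W.
S = L/(4πd²) = 22.2 W m⁻².
Energy balance: absorbed = emitted ⇒ πR²·S(1−A) = 4πR²·σT_eq⁴, so T_eq⁴ = S(1−A)/(4σ).
T_eq = [22.2 × 0.38 / (4 × 5.67×10⁻⁸)]^(1/4) = (3.71×10⁷)^(1/4) = 78.1 K.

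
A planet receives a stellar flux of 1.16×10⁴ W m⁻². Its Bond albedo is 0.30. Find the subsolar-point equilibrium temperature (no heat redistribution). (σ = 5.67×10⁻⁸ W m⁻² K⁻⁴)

At the subsolar point the surface absorbs S(1−A) and emits σT⁴ per unit area — no factor of 4, since only the local patch is in balance.
T = [1.16×10⁴ × 0.70 / 5.67×10⁻⁸]^(1/4) = (1.43×10¹¹)^(1/4) = 615 K.

T_ss ≈ 615 K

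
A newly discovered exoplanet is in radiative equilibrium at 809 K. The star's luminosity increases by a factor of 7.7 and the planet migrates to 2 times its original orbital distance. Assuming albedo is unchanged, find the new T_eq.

T_eq ≈ 953 K

T_eq ∝ L^(1/4) · d^(−1/2).
T′ = 809 × 7.7^(1/4) / 2^(1/2) = 953 K.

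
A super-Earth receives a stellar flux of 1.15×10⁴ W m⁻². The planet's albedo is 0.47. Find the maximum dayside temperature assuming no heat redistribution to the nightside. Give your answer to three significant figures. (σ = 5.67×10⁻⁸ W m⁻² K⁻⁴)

T_ss ≈ 573 K

With no redistribution each surface element balances locally: S(1−A) = σT⁴.
T = [1.15×10⁴ × 0.53 / 5.67×10⁻⁸]^(1/4) = (1.07×10¹¹)^(1/4) = 573 K.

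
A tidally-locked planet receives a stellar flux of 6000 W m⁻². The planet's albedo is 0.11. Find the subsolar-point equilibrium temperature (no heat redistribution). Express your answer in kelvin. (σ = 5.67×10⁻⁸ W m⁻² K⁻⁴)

T_ss ≈ 554 K

At the subsolar point the surface absorbs S(1−A) and emits σT⁴ per unit area — no factor of 4, since only the local patch is in balance.
T = [6000 × 0.89 / 5.67×10⁻⁸]^(1/4) = (9.42×10¹⁰)^(1/4) = 554 K.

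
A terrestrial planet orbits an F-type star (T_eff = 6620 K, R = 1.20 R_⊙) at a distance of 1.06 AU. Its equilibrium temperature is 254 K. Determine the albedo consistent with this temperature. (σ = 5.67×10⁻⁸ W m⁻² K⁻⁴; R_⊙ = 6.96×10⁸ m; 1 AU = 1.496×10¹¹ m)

A ≈ 0.69

R_⋆ = 1.20 × 6.96×10⁸ = 8.35×10⁸ m.
d = 1.06 AU = 1.59×10¹¹ m.
L = 4πR_⋆²σT_⋆⁴ = 4π(8.35×10⁸)² × 5.67×10⁻⁸ × (6620)⁴ = 9.55×10²⁶ W.
S = L/(4πd²) = 3020 W m⁻².
From T_eq⁴ = S(1−A)/(4σ): 1−A = 4σT_eq⁴/S.
1−A = 4 × 5.67×10⁻⁸ × (254)⁴ / 3020 = 0.313.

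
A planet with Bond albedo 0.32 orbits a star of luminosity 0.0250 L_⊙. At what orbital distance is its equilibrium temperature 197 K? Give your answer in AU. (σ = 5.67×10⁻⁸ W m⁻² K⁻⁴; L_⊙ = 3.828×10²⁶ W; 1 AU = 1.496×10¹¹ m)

d ≈ 0.260 AU

L = 0.0250 × 3.828×10²⁶ = 9.57×10²⁴ W.
From T_eq⁴ = L(1−A)/(16πσd²): d = √[L(1−A)/(16πσT_eq⁴)].
d = √[9.57×10²⁴ × 0.68 / (16π × 5.67×10⁻⁸ × (197)⁴)] = 3.89×10¹⁰ m = 0.260 AU.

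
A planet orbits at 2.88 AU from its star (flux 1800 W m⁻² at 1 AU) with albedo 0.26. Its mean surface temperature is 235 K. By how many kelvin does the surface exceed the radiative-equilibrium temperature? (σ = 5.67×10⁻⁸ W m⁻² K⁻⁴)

ΔT ≈ 71.9 K

S = 1800/2.88² = 217.0 W m⁻².
T_eq = [S(1−A)/(4σ)]^(1/4) = [217.0×0.74/(4×5.67×10⁻⁸)]^(1/4) = 163.1 K.
ΔT = T_surf − T_eq = 235 − 163.1.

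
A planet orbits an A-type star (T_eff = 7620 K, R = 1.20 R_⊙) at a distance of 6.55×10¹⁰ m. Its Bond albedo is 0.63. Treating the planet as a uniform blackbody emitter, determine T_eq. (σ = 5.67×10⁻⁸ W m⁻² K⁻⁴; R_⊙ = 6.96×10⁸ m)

R_⋆ = 1.20 × 6.96×10⁸ = 8.35×10⁸ m.
L = 4πR_⋆²σT_⋆⁴ = 4π(8.35×10⁸)² × 5.67×10⁻⁸ × (7620)⁴ = 1.68×10²⁷ W.
S = L/(4πd²) = 3.11×10⁴ W m⁻².
Energy balance: absorbed = emitted ⇒ πR²·S(1−A) = 4πR²·σT_eq⁴, so T_eq⁴ = S(1−A)/(4σ).
T_eq = [3.11×10⁴ × 0.37 / (4 × 5.67×10⁻⁸)]^(1/4) = (5.07×10¹⁰)^(1/4) = 475 K.

T_eq ≈ 475 K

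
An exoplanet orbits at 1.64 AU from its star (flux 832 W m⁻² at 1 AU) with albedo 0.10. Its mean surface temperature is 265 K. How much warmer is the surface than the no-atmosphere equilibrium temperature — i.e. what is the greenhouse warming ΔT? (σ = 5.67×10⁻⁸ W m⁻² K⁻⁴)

S = 832/1.64² = 309.3 W m⁻².
T_eq = [S(1−A)/(4σ)]^(1/4) = [309.3×0.90/(4×5.67×10⁻⁸)]^(1/4) = 187.2 K.
ΔT = T_surf − T_eq = 265 − 187.2.

ΔT ≈ 77.8 K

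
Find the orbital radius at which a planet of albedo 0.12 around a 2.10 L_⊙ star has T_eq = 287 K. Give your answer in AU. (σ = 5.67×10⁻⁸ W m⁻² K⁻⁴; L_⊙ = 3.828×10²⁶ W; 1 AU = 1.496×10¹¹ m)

L = 2.10 × 3.828×10²⁶ = 8.04×10²⁶ W.
From T_eq⁴ = L(1−A)/(16πσd²): d = √[L(1−A)/(16πσT_eq⁴)].
d = √[8.04×10²⁶ × 0.88 / (16π × 5.67×10⁻⁸ × (287)⁴)] = 1.91×10¹¹ m = 1.28 AU.

d ≈ 1.28 AU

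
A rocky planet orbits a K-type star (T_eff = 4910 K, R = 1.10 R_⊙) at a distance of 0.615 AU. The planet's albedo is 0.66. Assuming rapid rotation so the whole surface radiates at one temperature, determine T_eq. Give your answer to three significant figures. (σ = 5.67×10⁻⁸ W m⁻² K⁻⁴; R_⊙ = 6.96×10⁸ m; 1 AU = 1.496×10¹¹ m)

T_eq ≈ 242 K

R_⋆ = 1.10 × 6.96×10⁸ = 7.66×10⁸ m.
d = 0.615 AU = 9.20×10¹⁰ m.
L = 4πR_⋆²σT_⋆⁴ = 4π(7.66×10⁸)² × 5.67×10⁻⁸ × (4910)⁴ = 2.43×10²⁶ W.
S = L/(4πd²) = 2280 W m⁻².
Energy balance: absorbed = emitted ⇒ πR²·S(1−A) = 4πR²·σT_eq⁴, so T_eq⁴ = S(1−A)/(4σ).
T_eq = [2280 × 0.34 / (4 × 5.67×10⁻⁸)]^(1/4) = (3.42×10⁹)^(1/4) = 242 K.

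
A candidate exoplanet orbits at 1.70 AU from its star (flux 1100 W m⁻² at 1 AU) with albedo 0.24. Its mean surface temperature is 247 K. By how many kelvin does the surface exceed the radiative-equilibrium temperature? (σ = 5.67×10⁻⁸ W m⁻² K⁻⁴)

S = 1100/1.70² = 380.6 W m⁻².
T_eq = [S(1−A)/(4σ)]^(1/4) = [380.6×0.76/(4×5.67×10⁻⁸)]^(1/4) = 189.0 K.
ΔT = T_surf − T_eq = 247 − 189.0.

ΔT ≈ 58.0 K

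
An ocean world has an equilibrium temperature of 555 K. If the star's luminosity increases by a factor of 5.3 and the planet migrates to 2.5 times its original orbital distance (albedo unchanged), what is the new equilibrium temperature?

T_eq ≈ 533 K

T_eq ∝ L^(1/4) · d^(−1/2).
T′ = 555 × 5.3^(1/4) / 2.5^(1/2) = 533 K.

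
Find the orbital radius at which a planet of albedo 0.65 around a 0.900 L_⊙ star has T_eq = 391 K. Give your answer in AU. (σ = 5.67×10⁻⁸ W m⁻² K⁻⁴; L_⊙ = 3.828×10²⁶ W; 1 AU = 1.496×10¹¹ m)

L = 0.900 × 3.828×10²⁶ = 3.45×10²⁶ W.
From T_eq⁴ = L(1−A)/(16πσd²): d = √[L(1−A)/(16πσT_eq⁴)].
d = √[3.45×10²⁶ × 0.35 / (16π × 5.67×10⁻⁸ × (391)⁴)] = 4.25×10¹⁰ m = 0.284 AU.

d ≈ 0.284 AU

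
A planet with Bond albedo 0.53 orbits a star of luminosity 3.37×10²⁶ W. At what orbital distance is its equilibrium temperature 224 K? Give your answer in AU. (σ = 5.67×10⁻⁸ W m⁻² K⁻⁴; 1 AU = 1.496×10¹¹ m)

From T_eq⁴ = L(1−A)/(16πσd²): d = √[L(1−A)/(16πσT_eq⁴)].
d = √[3.37×10²⁶ × 0.47 / (16π × 5.67×10⁻⁸ × (224)⁴)] = 1.49×10¹¹ m = 0.993 AU.

d ≈ 0.993 AU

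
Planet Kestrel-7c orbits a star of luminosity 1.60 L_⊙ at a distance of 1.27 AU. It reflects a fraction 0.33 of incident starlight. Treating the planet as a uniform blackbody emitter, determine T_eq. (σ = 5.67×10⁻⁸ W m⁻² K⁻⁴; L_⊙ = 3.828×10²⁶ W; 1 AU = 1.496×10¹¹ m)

d = 1.27 AU = 1.90×10¹¹ m.
L = 1.60 × 3.828×10²⁶ = 6.12×10²⁶ W.
Flux: S = L/(4πd²) = 6.12×10²⁶/(4π×(1.90×10¹¹)²) = 1350 W m⁻².
Energy balance: absorbed = emitted ⇒ πR²·S(1−A) = 4πR²·σT_eq⁴, so T_eq⁴ = S(1−A)/(4σ).
T_eq = [1350 × 0.67 / (4 × 5.67×10⁻⁸)]^(1/4) = (3.99×10⁹)^(1/4) = 251 K.

T_eq ≈ 251 K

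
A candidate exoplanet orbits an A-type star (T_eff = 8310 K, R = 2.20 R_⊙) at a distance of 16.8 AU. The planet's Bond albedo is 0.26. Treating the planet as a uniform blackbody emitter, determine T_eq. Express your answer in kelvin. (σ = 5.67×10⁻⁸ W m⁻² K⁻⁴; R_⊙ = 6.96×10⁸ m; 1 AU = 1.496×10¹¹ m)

T_eq ≈ 135 K

R_⋆ = 2.20 × 6.96×10⁸ = 1.53×10⁹ m.
d = 16.8 AU = 2.51×10¹² m.
L = 4πR_⋆²σT_⋆⁴ = 4π(1.53×10⁹)² × 5.67×10⁻⁸ × (8310)⁴ = 7.97×10²⁷ W.
S = L/(4πd²) = 100 W m⁻².
Energy balance: absorbed = emitted ⇒ πR²·S(1−A) = 4πR²·σT_eq⁴, so T_eq⁴ = S(1−A)/(4σ).
T_eq = [100 × 0.74 / (4 × 5.67×10⁻⁸)]^(1/4) = (3.27×10⁸)^(1/4) = 135 K.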